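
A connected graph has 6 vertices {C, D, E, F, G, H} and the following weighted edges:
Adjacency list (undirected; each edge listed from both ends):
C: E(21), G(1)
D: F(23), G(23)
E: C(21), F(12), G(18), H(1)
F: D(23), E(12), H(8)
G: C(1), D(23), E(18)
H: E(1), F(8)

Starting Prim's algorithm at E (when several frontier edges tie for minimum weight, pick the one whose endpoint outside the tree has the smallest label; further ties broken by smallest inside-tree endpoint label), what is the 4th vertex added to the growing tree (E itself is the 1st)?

G

Grow the tree from E using Prim:
Step 1: frontier [E H 1, E F 12, E G 18, C E 21] → take E H (1); add H.
Step 2: frontier [E F 12, E G 18, C E 21, F H 8] → take F H (8); add F.
Step 3: frontier [E G 18, C E 21, D F 23] → take E G (18); add G.
Step 4: frontier [C E 21, D F 23, C G 1, D G 23] → take C G (1); add C.
Step 5: frontier [D F 23, D G 23] → take D F (23); add D.
Vertex order: E, H, F, G, C, D. The 4th vertex is G.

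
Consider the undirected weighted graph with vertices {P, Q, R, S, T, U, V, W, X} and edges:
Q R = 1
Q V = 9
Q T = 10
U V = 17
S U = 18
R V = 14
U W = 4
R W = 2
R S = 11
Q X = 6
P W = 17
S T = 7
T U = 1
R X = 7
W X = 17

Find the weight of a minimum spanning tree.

Grow the tree from P using Prim:
Step 1: cheapest edge leaving the tree is P W (17); add W.
Step 2: cheapest edge leaving the tree is R W (2); add R.
Step 3: cheapest edge leaving the tree is Q R (1); add Q.
Step 4: cheapest edge leaving the tree is U W (4); add U.
Step 5: cheapest edge leaving the tree is T U (1); add T.
Step 6: cheapest edge leaving the tree is Q X (6); add X.
Step 7: cheapest edge leaving the tree is S T (7); add S.
Step 8: cheapest edge leaving the tree is Q V (9); add V.
MST edges: P W, R W, Q R, U W, T U, Q X, S T, Q V; total weight 17+2+1+4+1+6+7+9 = 47.

47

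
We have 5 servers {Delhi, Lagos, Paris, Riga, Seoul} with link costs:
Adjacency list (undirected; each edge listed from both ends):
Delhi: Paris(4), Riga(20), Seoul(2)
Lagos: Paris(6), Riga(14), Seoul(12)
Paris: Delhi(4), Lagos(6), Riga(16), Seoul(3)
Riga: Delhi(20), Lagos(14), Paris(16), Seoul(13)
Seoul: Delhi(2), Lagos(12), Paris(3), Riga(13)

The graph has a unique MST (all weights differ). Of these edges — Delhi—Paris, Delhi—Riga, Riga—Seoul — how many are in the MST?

Kruskal: consider edges lightest-first.
Delhi—Seoul (2): add. Components now {Delhi,Seoul} {Riga} {Lagos} {Paris}
Paris—Seoul (3): add. Components now {Delhi,Paris,Seoul} {Riga} {Lagos}
Delhi—Paris (4): skip — Delhi and Paris already connected.
Lagos—Paris (6): add. Components now {Delhi,Lagos,Paris,Seoul} {Riga}
Lagos—Seoul (12): skip — Seoul and Lagos already connected.
Riga—Seoul (13): add. Components now {Delhi,Lagos,Paris,Riga,Seoul}
MST edge set: {Delhi—Seoul, Paris—Seoul, Lagos—Paris, Riga—Seoul}.
Of the listed edges, {Riga—Seoul} are in the MST → 1.

1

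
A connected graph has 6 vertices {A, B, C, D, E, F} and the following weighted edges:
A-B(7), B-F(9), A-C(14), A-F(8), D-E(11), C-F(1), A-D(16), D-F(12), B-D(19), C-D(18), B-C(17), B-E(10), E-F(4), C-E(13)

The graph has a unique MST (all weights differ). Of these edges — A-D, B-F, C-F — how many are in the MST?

Kruskal's algorithm — process edges by increasing weight (ties by edge label):
C-F (1): add. Components now {A} {B} {C,F} {D} {E}
E-F (4): add. Components now {A} {B} {C,E,F} {D}
A-B (7): add. Components now {A,B} {C,E,F} {D}
A-F (8): add. Components now {A,B,C,E,F} {D}
B-F (9): skip — B and F already connected.
B-E (10): skip — B and E already connected.
D-E (11): add. Components now {A,B,C,D,E,F}
MST edge set: {C-F, E-F, A-B, A-F, D-E}.
Of the listed edges, {C-F} are in the MST → 1.

1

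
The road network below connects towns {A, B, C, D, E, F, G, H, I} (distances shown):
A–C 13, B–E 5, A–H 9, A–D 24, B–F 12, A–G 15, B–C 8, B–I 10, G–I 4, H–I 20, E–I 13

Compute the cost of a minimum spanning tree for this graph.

85

Prim's algorithm from A:
Step 1: cheapest edge leaving the tree is A–H (9); add H.
Step 2: cheapest edge leaving the tree is A–C (13); add C.
Step 3: cheapest edge leaving the tree is B–C (8); add B.
Step 4: cheapest edge leaving the tree is B–E (5); add E.
Step 5: cheapest edge leaving the tree is B–I (10); add I.
Step 6: cheapest edge leaving the tree is G–I (4); add G.
Step 7: cheapest edge leaving the tree is B–F (12); add F.
Step 8: cheapest edge leaving the tree is A–D (24); add D.
MST edges: A–H, A–C, B–C, B–E, B–I, G–I, B–F, A–D; total weight 9+13+8+5+10+4+12+24 = 85.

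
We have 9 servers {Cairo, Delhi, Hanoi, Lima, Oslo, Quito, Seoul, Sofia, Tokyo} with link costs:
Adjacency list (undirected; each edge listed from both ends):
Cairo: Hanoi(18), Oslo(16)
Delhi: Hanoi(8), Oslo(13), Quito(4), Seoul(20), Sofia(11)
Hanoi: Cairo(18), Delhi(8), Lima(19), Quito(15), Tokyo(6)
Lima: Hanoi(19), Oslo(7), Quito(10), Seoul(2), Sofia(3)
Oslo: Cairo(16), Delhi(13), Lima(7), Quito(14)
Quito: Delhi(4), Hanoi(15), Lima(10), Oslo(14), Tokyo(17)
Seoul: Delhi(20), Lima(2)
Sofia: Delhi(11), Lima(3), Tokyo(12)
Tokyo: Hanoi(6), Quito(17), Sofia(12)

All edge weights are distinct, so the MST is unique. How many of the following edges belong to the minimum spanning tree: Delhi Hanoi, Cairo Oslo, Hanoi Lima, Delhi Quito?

Sort edges by weight, then run Kruskal:
Lima Seoul (2): add — endpoints in different components.
Lima Sofia (3): add — endpoints in different components.
Delhi Quito (4): add — endpoints in different components.
Hanoi Tokyo (6): add — endpoints in different components.
Lima Oslo (7): add — endpoints in different components.
Delhi Hanoi (8): add — endpoints in different components.
Lima Quito (10): add — endpoints in different components.
Delhi Sofia (11): skip — Sofia and Delhi already connected.
Sofia Tokyo (12): skip — Sofia and Tokyo already connected.
Delhi Oslo (13): skip — Oslo and Delhi already connected.
Oslo Quito (14): skip — Oslo and Quito already connected.
Hanoi Quito (15): skip — Hanoi and Quito already connected.
Cairo Oslo (16): add — endpoints in different components.
MST edge set: {Lima Seoul, Lima Sofia, Delhi Quito, Hanoi Tokyo, Lima Oslo, Delhi Hanoi, Lima Quito, Cairo Oslo}.
Of the listed edges, {Delhi Hanoi, Cairo Oslo, Delhi Quito} are in the MST → 3.

3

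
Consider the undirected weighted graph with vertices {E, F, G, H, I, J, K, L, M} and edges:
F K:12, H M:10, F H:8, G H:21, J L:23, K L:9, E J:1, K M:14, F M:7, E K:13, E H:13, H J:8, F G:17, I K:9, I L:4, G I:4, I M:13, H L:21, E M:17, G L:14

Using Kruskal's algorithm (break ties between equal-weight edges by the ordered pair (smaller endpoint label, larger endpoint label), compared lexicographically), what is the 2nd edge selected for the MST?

Kruskal's algorithm — process edges by increasing weight (ties by edge label):
E J (1): add — endpoints in different components.
G I (4): add — endpoints in different components.
I L (4): add — endpoints in different components.
F M (7): add — endpoints in different components.
F H (8): add — endpoints in different components.
H J (8): add — endpoints in different components.
I K (9): add — endpoints in different components.
K L (9): skip — K and L already connected.
H M (10): skip — H and M already connected.
F K (12): add — endpoints in different components.
The 2nd edge added is G I.

G-I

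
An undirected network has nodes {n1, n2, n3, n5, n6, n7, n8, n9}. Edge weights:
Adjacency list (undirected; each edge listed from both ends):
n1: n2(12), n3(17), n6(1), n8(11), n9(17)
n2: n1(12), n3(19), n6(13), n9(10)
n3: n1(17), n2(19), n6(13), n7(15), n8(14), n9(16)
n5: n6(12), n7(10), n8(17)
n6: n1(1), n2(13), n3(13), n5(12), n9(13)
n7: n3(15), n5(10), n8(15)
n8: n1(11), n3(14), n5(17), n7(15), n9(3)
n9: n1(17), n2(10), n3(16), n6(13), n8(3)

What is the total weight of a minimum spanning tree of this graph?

60

Kruskal's algorithm — process edges by increasing weight (ties by edge label):
n1–n6 (1): add — endpoints in different components.
n8–n9 (3): add — endpoints in different components.
n2–n9 (10): add — endpoints in different components.
n5–n7 (10): add — endpoints in different components.
n1–n8 (11): add — endpoints in different components.
n1–n2 (12): skip — n2 and n1 already connected.
n5–n6 (12): add — endpoints in different components.
n2–n6 (13): skip — n2 and n6 already connected.
n3–n6 (13): add — endpoints in different components.
MST edges: n1–n6, n8–n9, n2–n9, n5–n7, n1–n8, n5–n6, n3–n6; total weight 1+3+10+10+11+12+13 = 60.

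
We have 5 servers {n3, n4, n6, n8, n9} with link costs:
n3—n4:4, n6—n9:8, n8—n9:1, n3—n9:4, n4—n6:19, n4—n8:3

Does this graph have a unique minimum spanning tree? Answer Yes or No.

Kruskal: consider edges lightest-first.
n8—n9 (1): add — endpoints in different components.
n4—n8 (3): add — endpoints in different components.
n3—n4 (4): add — endpoints in different components.
n3—n9 (4): skip — n9 and n3 already connected.
n6—n9 (8): add — endpoints in different components.
Non-tree edge n3—n9 has weight 4, equal to the heaviest edge on its tree cycle — swapping gives another MST of the same weight. Not unique.

No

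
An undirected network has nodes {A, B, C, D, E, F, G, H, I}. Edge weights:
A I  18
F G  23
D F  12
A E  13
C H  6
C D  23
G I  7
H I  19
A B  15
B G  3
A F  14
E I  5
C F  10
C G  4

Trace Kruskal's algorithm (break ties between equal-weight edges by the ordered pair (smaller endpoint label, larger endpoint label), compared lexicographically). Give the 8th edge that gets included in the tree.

A-E

Kruskal's algorithm — process edges by increasing weight (ties by edge label):
B G (3): add — endpoints in different components.
C G (4): add — endpoints in different components.
E I (5): add — endpoints in different components.
C H (6): add — endpoints in different components.
G I (7): add — endpoints in different components.
C F (10): add — endpoints in different components.
D F (12): add — endpoints in different components.
A E (13): add — endpoints in different components.
The 8th edge added is A E.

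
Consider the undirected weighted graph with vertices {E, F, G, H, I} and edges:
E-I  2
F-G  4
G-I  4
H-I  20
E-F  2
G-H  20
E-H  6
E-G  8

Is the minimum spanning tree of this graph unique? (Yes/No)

Sort edges by weight, then run Kruskal:
E-F (2): add — endpoints in different components.
E-I (2): add — endpoints in different components.
F-G (4): add — endpoints in different components.
G-I (4): skip — G and I already connected.
E-H (6): add — endpoints in different components.
Non-tree edge G-I has weight 4, equal to the heaviest edge on its tree cycle — swapping gives another MST of the same weight. Not unique.

No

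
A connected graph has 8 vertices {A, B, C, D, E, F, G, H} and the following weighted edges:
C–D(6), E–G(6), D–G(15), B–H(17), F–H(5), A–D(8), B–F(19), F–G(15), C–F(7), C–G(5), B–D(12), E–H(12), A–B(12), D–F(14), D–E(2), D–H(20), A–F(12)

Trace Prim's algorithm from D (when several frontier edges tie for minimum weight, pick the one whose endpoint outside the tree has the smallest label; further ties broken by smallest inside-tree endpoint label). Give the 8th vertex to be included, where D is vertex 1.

Prim, starting at D.
Step 1: cheapest edge leaving the tree is D–E (2); add E.
Step 2: cheapest edge leaving the tree is C–D (6); add C.
Step 3: cheapest edge leaving the tree is C–G (5); add G.
Step 4: cheapest edge leaving the tree is C–F (7); add F.
Step 5: cheapest edge leaving the tree is F–H (5); add H.
Step 6: cheapest edge leaving the tree is A–D (8); add A.
Step 7: cheapest edge leaving the tree is A–B (12); add B.
Vertex order: D, E, C, G, F, H, A, B. The 8th vertex is B.

B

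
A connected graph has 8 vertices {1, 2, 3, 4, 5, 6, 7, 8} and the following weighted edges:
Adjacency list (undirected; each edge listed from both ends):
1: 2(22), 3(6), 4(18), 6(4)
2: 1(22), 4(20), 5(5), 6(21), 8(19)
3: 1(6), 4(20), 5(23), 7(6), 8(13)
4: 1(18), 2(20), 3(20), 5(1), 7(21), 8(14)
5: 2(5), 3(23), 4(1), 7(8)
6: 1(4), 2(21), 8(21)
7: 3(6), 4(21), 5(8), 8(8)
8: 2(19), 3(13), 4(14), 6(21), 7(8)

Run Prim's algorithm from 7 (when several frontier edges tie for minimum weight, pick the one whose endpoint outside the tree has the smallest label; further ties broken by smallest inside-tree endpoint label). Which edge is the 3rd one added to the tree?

1-6

Grow the tree from 7 using Prim:
Step 1: cheapest edge leaving the tree is 3 7 (6); add 3.
Step 2: cheapest edge leaving the tree is 1 3 (6); add 1.
Step 3: cheapest edge leaving the tree is 1 6 (4); add 6.
Step 4: cheapest edge leaving the tree is 5 7 (8); add 5.
Step 5: cheapest edge leaving the tree is 4 5 (1); add 4.
Step 6: cheapest edge leaving the tree is 2 5 (5); add 2.
Step 7: cheapest edge leaving the tree is 7 8 (8); add 8.
The 3rd edge added is 1 6.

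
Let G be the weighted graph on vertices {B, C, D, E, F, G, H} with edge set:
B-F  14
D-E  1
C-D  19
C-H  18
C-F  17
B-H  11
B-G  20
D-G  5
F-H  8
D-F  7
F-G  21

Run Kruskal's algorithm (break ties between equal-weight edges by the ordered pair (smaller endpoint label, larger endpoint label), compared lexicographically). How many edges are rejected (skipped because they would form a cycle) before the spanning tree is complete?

Kruskal's algorithm — process edges by increasing weight (ties by edge label):
D-E (1): add — endpoints in different components.
D-G (5): add — endpoints in different components.
D-F (7): add — endpoints in different components.
F-H (8): add — endpoints in different components.
B-H (11): add — endpoints in different components.
B-F (14): skip — B and F already connected.
C-F (17): add — endpoints in different components.
Edges rejected before the tree was complete: 1.

1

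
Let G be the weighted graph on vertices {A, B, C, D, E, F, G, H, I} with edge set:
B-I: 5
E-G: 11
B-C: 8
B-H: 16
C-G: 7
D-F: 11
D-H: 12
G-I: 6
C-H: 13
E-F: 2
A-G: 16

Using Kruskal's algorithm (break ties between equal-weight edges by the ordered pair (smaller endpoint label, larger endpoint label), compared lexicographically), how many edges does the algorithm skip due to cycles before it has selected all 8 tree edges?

2

Kruskal's algorithm — process edges by increasing weight (ties by edge label):
E-F (2): add — endpoints in different components.
B-I (5): add — endpoints in different components.
G-I (6): add — endpoints in different components.
C-G (7): add — endpoints in different components.
B-C (8): skip — B and C already connected.
D-F (11): add — endpoints in different components.
E-G (11): add — endpoints in different components.
D-H (12): add — endpoints in different components.
C-H (13): skip — C and H already connected.
A-G (16): add — endpoints in different components.
Edges rejected before the tree was complete: 2.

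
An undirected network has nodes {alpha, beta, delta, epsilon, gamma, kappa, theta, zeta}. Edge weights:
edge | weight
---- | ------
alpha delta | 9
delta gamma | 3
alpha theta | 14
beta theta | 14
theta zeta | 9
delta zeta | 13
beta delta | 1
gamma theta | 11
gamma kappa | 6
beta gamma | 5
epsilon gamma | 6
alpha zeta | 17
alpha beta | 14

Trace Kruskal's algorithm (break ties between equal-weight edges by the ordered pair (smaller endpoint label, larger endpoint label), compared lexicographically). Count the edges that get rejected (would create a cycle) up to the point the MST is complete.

1

Kruskal's algorithm — process edges by increasing weight (ties by edge label):
beta delta (1): add — endpoints in different components.
delta gamma (3): add — endpoints in different components.
beta gamma (5): skip — beta and gamma already connected.
epsilon gamma (6): add — endpoints in different components.
gamma kappa (6): add — endpoints in different components.
alpha delta (9): add — endpoints in different components.
theta zeta (9): add — endpoints in different components.
gamma theta (11): add — endpoints in different components.
Edges rejected before the tree was complete: 1.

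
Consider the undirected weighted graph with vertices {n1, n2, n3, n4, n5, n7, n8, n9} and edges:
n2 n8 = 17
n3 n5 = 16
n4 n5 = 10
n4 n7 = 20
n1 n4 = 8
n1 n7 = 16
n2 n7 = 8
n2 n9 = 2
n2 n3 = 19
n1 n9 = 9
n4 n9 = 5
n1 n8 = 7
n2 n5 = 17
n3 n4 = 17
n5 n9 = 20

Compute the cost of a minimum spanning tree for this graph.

Kruskal: consider edges lightest-first.
n2 n9 (2): add — endpoints in different components.
n4 n9 (5): add — endpoints in different components.
n1 n8 (7): add — endpoints in different components.
n1 n4 (8): add — endpoints in different components.
n2 n7 (8): add — endpoints in different components.
n1 n9 (9): skip — n9 and n1 already connected.
n4 n5 (10): add — endpoints in different components.
n1 n7 (16): skip — n1 and n7 already connected.
n3 n5 (16): add — endpoints in different components.
MST edges: n2 n9, n4 n9, n1 n8, n1 n4, n2 n7, n4 n5, n3 n5; total weight 2+5+7+8+8+10+16 = 56.

56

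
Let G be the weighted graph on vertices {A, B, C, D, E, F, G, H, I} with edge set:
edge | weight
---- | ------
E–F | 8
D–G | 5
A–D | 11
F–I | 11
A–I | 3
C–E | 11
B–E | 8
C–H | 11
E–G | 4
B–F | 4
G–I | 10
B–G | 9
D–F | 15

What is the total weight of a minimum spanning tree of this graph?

Kruskal's algorithm — process edges by increasing weight (ties by edge label):
A–I (3): add — endpoints in different components.
B–F (4): add — endpoints in different components.
E–G (4): add — endpoints in different components.
D–G (5): add — endpoints in different components.
B–E (8): add — endpoints in different components.
E–F (8): skip — E and F already connected.
B–G (9): skip — B and G already connected.
G–I (10): add — endpoints in different components.
A–D (11): skip — A and D already connected.
C–E (11): add — endpoints in different components.
C–H (11): add — endpoints in different components.
MST edges: A–I, B–F, E–G, D–G, B–E, G–I, C–E, C–H; total weight 3+4+4+5+8+10+11+11 = 56.

56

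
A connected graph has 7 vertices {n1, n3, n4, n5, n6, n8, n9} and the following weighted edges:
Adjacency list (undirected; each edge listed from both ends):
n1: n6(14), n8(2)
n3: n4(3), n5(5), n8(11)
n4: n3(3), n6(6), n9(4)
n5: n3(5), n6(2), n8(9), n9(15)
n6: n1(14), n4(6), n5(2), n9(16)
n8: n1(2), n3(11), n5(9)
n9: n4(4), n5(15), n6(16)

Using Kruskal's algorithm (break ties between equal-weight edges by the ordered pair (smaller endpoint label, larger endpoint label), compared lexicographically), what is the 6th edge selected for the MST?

Sort edges by weight, then run Kruskal:
n1-n8 (2): add. Components now {n6} {n9} {n1,n8} {n4} {n3} {n5}
n5-n6 (2): add. Components now {n5,n6} {n9} {n1,n8} {n4} {n3}
n3-n4 (3): add. Components now {n5,n6} {n9} {n1,n8} {n3,n4}
n4-n9 (4): add. Components now {n5,n6} {n3,n4,n9} {n1,n8}
n3-n5 (5): add. Components now {n3,n4,n5,n6,n9} {n1,n8}
n4-n6 (6): skip — n6 and n4 already connected.
n5-n8 (9): add. Components now {n1,n3,n4,n5,n6,n8,n9}
The 6th edge added is n5-n8.

n5-n8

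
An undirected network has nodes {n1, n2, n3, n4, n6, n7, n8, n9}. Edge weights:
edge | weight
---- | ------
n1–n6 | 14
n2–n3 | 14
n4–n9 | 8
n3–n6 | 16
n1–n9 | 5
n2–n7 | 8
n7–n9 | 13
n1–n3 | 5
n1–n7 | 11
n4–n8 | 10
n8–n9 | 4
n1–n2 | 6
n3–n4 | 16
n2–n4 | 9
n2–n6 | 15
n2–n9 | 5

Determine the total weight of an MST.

49

Prim, starting at n2.
Step 1: cheapest edge leaving the tree is n2–n9 (5); add n9.
Step 2: cheapest edge leaving the tree is n8–n9 (4); add n8.
Step 3: cheapest edge leaving the tree is n1–n9 (5); add n1.
Step 4: cheapest edge leaving the tree is n1–n3 (5); add n3.
Step 5: cheapest edge leaving the tree is n4–n9 (8); add n4.
Step 6: cheapest edge leaving the tree is n2–n7 (8); add n7.
Step 7: cheapest edge leaving the tree is n1–n6 (14); add n6.
MST edges: n2–n9, n8–n9, n1–n9, n1–n3, n4–n9, n2–n7, n1–n6; total weight 5+4+5+5+8+8+14 = 49.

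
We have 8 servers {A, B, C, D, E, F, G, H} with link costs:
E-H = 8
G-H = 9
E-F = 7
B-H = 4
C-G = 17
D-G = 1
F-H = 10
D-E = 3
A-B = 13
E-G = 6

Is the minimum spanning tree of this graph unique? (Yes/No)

Yes

Sort edges by weight, then run Kruskal:
D-G (1): add — endpoints in different components.
D-E (3): add — endpoints in different components.
B-H (4): add — endpoints in different components.
E-G (6): skip — E and G already connected.
E-F (7): add — endpoints in different components.
E-H (8): add — endpoints in different components.
G-H (9): skip — G and H already connected.
F-H (10): skip — F and H already connected.
A-B (13): add — endpoints in different components.
C-G (17): add — endpoints in different components.
Every non-tree edge has weight strictly greater than the heaviest edge on the tree path between its endpoints, so the MST is unique.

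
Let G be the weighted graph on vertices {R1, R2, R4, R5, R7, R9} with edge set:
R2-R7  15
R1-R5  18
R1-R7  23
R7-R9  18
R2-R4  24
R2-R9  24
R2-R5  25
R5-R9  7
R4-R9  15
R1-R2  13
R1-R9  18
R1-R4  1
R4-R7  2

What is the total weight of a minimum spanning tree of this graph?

Kruskal: consider edges lightest-first.
R1-R4 (1): add. Components now {R5} {R1,R4} {R2} {R7} {R9}
R4-R7 (2): add. Components now {R5} {R1,R4,R7} {R2} {R9}
R5-R9 (7): add. Components now {R5,R9} {R1,R4,R7} {R2}
R1-R2 (13): add. Components now {R5,R9} {R1,R2,R4,R7}
R2-R7 (15): skip — R2 and R7 already connected.
R4-R9 (15): add. Components now {R1,R2,R4,R5,R7,R9}
MST edges: R1-R4, R4-R7, R5-R9, R1-R2, R4-R9; total weight 1+2+7+13+15 = 38.

38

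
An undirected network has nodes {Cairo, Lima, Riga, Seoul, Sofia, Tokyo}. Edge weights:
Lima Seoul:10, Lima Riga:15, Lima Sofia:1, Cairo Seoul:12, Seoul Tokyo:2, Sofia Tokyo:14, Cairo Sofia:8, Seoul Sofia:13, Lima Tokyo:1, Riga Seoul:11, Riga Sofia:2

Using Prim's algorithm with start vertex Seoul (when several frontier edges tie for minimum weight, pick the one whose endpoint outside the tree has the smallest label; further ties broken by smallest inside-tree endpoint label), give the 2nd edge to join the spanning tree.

Prim's algorithm from Seoul:
Step 1: cheapest edge leaving the tree is Seoul Tokyo (2); add Tokyo.
Step 2: cheapest edge leaving the tree is Lima Tokyo (1); add Lima.
Step 3: cheapest edge leaving the tree is Lima Sofia (1); add Sofia.
Step 4: cheapest edge leaving the tree is Riga Sofia (2); add Riga.
Step 5: cheapest edge leaving the tree is Cairo Sofia (8); add Cairo.
The 2nd edge added is Lima Tokyo.

Lima-Tokyo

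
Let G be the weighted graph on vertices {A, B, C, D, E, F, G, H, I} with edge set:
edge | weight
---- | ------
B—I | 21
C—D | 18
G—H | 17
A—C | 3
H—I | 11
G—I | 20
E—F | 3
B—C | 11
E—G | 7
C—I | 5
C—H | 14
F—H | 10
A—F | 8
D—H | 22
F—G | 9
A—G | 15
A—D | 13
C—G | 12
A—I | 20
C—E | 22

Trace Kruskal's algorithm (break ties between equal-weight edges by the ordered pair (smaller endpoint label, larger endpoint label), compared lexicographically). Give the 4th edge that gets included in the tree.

E-G

Kruskal: consider edges lightest-first.
A—C (3): add — endpoints in different components.
E—F (3): add — endpoints in different components.
C—I (5): add — endpoints in different components.
E—G (7): add — endpoints in different components.
A—F (8): add — endpoints in different components.
F—G (9): skip — F and G already connected.
F—H (10): add — endpoints in different components.
B—C (11): add — endpoints in different components.
H—I (11): skip — H and I already connected.
C—G (12): skip — C and G already connected.
A—D (13): add — endpoints in different components.
The 4th edge added is E—G.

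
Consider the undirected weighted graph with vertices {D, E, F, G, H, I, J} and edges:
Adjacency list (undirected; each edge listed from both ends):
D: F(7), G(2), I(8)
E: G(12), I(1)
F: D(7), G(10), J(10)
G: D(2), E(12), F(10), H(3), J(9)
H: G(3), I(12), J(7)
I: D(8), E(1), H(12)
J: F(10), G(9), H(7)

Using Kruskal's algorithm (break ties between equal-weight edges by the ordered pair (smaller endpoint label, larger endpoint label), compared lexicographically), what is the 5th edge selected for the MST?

Kruskal's algorithm — process edges by increasing weight (ties by edge label):
E—I (1): add. Components now {D} {E,I} {F} {G} {H} {J}
D—G (2): add. Components now {D,G} {E,I} {F} {H} {J}
G—H (3): add. Components now {D,G,H} {E,I} {F} {J}
D—F (7): add. Components now {D,F,G,H} {E,I} {J}
H—J (7): add. Components now {D,F,G,H,J} {E,I}
D—I (8): add. Components now {D,E,F,G,H,I,J}
The 5th edge added is H—J.

H-J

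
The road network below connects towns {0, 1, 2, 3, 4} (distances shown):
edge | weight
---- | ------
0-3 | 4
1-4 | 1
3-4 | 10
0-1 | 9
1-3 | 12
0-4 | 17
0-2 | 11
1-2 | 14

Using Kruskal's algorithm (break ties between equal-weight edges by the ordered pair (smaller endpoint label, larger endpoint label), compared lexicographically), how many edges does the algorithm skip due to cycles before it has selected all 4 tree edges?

Kruskal's algorithm — process edges by increasing weight (ties by edge label):
1-4 (1): add — endpoints in different components.
0-3 (4): add — endpoints in different components.
0-1 (9): add — endpoints in different components.
3-4 (10): skip — 3 and 4 already connected.
0-2 (11): add — endpoints in different components.
Edges rejected before the tree was complete: 1.

1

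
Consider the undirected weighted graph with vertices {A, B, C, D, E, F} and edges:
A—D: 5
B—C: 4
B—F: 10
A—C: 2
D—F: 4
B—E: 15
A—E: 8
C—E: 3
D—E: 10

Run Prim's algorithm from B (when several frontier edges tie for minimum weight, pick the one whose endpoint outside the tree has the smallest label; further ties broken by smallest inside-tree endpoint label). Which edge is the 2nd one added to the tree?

Grow the tree from B using Prim:
Step 1: frontier [B—C 4, B—F 10, B—E 15] → take B—C (4); add C.
Step 2: frontier [B—F 10, B—E 15, A—C 2, C—E 3] → take A—C (2); add A.
Step 3: frontier [A—D 5, A—E 8, B—F 10, B—E 15, C—E 3] → take C—E (3); add E.
Step 4: frontier [A—D 5, B—F 10, D—E 10] → take A—D (5); add D.
Step 5: frontier [B—F 10, D—F 4] → take D—F (4); add F.
The 2nd edge added is A—C.

A-C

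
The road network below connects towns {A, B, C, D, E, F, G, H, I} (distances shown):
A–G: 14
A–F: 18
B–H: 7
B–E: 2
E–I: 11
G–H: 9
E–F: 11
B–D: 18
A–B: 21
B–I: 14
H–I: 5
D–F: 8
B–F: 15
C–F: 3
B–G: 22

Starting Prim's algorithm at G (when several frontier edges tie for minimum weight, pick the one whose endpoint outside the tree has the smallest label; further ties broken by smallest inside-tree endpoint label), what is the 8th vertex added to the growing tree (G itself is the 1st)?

D

Prim, starting at G.
Step 1: cheapest edge leaving the tree is G–H (9); add H.
Step 2: cheapest edge leaving the tree is H–I (5); add I.
Step 3: cheapest edge leaving the tree is B–H (7); add B.
Step 4: cheapest edge leaving the tree is B–E (2); add E.
Step 5: cheapest edge leaving the tree is E–F (11); add F.
Step 6: cheapest edge leaving the tree is C–F (3); add C.
Step 7: cheapest edge leaving the tree is D–F (8); add D.
Step 8: cheapest edge leaving the tree is A–G (14); add A.
Vertex order: G, H, I, B, E, F, C, D, A. The 8th vertex is D.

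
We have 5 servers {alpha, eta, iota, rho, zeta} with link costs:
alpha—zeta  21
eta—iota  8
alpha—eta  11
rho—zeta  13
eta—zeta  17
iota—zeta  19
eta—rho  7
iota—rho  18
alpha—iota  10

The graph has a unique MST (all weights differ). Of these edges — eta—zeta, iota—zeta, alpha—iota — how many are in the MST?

Kruskal's algorithm — process edges by increasing weight (ties by edge label):
eta—rho (7): add. Components now {eta,rho} {iota} {alpha} {zeta}
eta—iota (8): add. Components now {eta,iota,rho} {alpha} {zeta}
alpha—iota (10): add. Components now {alpha,eta,iota,rho} {zeta}
alpha—eta (11): skip — alpha and eta already connected.
rho—zeta (13): add. Components now {alpha,eta,iota,rho,zeta}
MST edge set: {eta—rho, eta—iota, alpha—iota, rho—zeta}.
Of the listed edges, {alpha—iota} are in the MST → 1.

1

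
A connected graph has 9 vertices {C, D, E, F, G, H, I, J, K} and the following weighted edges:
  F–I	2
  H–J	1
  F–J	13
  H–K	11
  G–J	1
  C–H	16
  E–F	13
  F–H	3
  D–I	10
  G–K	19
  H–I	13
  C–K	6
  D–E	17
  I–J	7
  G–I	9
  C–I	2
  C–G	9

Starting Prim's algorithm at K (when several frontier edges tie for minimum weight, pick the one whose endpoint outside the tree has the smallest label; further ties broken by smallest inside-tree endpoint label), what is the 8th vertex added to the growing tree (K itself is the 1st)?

D

Grow the tree from K using Prim:
Step 1: cheapest edge leaving the tree is C–K (6); add C.
Step 2: cheapest edge leaving the tree is C–I (2); add I.
Step 3: cheapest edge leaving the tree is F–I (2); add F.
Step 4: cheapest edge leaving the tree is F–H (3); add H.
Step 5: cheapest edge leaving the tree is H–J (1); add J.
Step 6: cheapest edge leaving the tree is G–J (1); add G.
Step 7: cheapest edge leaving the tree is D–I (10); add D.
Step 8: cheapest edge leaving the tree is E–F (13); add E.
Vertex order: K, C, I, F, H, J, G, D, E. The 8th vertex is D.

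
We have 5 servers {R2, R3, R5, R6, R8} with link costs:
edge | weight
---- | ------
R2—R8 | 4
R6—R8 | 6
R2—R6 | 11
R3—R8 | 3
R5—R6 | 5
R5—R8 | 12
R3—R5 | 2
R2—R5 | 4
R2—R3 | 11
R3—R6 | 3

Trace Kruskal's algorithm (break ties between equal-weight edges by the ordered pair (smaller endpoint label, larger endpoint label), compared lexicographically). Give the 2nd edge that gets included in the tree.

Kruskal: consider edges lightest-first.
R3—R5 (2): add — endpoints in different components.
R3—R6 (3): add — endpoints in different components.
R3—R8 (3): add — endpoints in different components.
R2—R5 (4): add — endpoints in different components.
The 2nd edge added is R3—R6.

R3-R6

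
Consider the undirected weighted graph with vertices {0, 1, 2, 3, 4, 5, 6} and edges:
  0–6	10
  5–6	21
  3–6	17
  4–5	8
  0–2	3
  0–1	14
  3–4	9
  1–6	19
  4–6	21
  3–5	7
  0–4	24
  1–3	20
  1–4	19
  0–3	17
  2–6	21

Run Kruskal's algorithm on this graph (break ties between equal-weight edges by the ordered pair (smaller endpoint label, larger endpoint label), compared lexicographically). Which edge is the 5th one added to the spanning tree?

0-1

Sort edges by weight, then run Kruskal:
0–2 (3): add. Components now {0,2} {1} {3} {4} {5} {6}
3–5 (7): add. Components now {0,2} {1} {3,5} {4} {6}
4–5 (8): add. Components now {0,2} {1} {3,4,5} {6}
3–4 (9): skip — 3 and 4 already connected.
0–6 (10): add. Components now {0,2,6} {1} {3,4,5}
0–1 (14): add. Components now {0,1,2,6} {3,4,5}
0–3 (17): add. Components now {0,1,2,3,4,5,6}
The 5th edge added is 0–1.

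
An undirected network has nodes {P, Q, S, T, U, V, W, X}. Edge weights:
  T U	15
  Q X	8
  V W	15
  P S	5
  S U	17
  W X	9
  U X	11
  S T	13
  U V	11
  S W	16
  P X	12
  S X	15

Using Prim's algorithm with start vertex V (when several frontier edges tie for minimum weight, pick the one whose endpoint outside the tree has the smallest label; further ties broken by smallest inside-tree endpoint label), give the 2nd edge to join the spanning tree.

U-X

Prim, starting at V.
Step 1: cheapest edge leaving the tree is U V (11); add U.
Step 2: cheapest edge leaving the tree is U X (11); add X.
Step 3: cheapest edge leaving the tree is Q X (8); add Q.
Step 4: cheapest edge leaving the tree is W X (9); add W.
Step 5: cheapest edge leaving the tree is P X (12); add P.
Step 6: cheapest edge leaving the tree is P S (5); add S.
Step 7: cheapest edge leaving the tree is S T (13); add T.
The 2nd edge added is U X.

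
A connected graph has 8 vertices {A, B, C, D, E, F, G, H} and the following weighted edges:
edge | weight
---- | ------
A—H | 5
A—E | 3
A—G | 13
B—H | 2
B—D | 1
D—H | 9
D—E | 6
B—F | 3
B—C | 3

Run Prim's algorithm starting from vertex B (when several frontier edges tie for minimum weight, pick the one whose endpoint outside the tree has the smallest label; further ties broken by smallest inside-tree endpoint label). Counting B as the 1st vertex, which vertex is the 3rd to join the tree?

H

Grow the tree from B using Prim:
Step 1: cheapest edge leaving the tree is B—D (1); add D.
Step 2: cheapest edge leaving the tree is B—H (2); add H.
Step 3: cheapest edge leaving the tree is B—C (3); add C.
Step 4: cheapest edge leaving the tree is B—F (3); add F.
Step 5: cheapest edge leaving the tree is A—H (5); add A.
Step 6: cheapest edge leaving the tree is A—E (3); add E.
Step 7: cheapest edge leaving the tree is A—G (13); add G.
Vertex order: B, D, H, C, F, A, E, G. The 3rd vertex is H.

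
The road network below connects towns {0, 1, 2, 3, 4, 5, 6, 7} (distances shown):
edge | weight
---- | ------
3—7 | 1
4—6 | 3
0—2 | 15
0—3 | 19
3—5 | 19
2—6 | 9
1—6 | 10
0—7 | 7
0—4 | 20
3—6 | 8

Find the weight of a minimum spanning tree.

Prim's algorithm from 7:
Step 1: cheapest edge leaving the tree is 3—7 (1); add 3.
Step 2: cheapest edge leaving the tree is 0—7 (7); add 0.
Step 3: cheapest edge leaving the tree is 3—6 (8); add 6.
Step 4: cheapest edge leaving the tree is 4—6 (3); add 4.
Step 5: cheapest edge leaving the tree is 2—6 (9); add 2.
Step 6: cheapest edge leaving the tree is 1—6 (10); add 1.
Step 7: cheapest edge leaving the tree is 3—5 (19); add 5.
MST edges: 3—7, 0—7, 3—6, 4—6, 2—6, 1—6, 3—5; total weight 1+7+8+3+9+10+19 = 57.

57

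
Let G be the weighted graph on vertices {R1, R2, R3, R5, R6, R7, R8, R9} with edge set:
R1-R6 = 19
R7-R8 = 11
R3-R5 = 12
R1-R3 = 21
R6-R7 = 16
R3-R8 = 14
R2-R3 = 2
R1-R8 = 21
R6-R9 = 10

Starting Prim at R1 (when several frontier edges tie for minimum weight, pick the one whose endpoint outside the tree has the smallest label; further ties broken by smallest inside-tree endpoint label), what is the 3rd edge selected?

Grow the tree from R1 using Prim:
Step 1: frontier [R1-R6 19, R1-R3 21, R1-R8 21] → take R1-R6 (19); add R6.
Step 2: frontier [R1-R3 21, R1-R8 21, R6-R9 10, R6-R7 16] → take R6-R9 (10); add R9.
Step 3: frontier [R1-R3 21, R1-R8 21, R6-R7 16] → take R6-R7 (16); add R7.
Step 4: frontier [R1-R3 21, R1-R8 21, R7-R8 11] → take R7-R8 (11); add R8.
Step 5: frontier [R1-R3 21, R3-R8 14] → take R3-R8 (14); add R3.
Step 6: frontier [R2-R3 2, R3-R5 12] → take R2-R3 (2); add R2.
Step 7: frontier [R3-R5 12] → take R3-R5 (12); add R5.
The 3rd edge added is R6-R7.

R6-R7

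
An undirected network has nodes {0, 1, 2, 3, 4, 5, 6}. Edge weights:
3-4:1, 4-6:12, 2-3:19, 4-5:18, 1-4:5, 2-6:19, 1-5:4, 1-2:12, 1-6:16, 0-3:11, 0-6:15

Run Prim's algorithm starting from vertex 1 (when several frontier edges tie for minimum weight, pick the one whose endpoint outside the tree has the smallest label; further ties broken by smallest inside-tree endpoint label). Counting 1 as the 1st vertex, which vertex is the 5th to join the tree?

Prim's algorithm from 1:
Step 1: frontier [1-5 4, 1-4 5, 1-2 12, 1-6 16] → take 1-5 (4); add 5.
Step 2: frontier [1-4 5, 1-2 12, 1-6 16, 4-5 18] → take 1-4 (5); add 4.
Step 3: frontier [1-2 12, 1-6 16, 3-4 1, 4-6 12] → take 3-4 (1); add 3.
Step 4: frontier [1-2 12, 1-6 16, 0-3 11, 2-3 19, 4-6 12] → take 0-3 (11); add 0.
Step 5: frontier [0-6 15, 1-2 12, 1-6 16, 2-3 19, 4-6 12] → take 1-2 (12); add 2.
Step 6: frontier [0-6 15, 1-6 16, 2-6 19, 4-6 12] → take 4-6 (12); add 6.
Vertex order: 1, 5, 4, 3, 0, 2, 6. The 5th vertex is 0.

0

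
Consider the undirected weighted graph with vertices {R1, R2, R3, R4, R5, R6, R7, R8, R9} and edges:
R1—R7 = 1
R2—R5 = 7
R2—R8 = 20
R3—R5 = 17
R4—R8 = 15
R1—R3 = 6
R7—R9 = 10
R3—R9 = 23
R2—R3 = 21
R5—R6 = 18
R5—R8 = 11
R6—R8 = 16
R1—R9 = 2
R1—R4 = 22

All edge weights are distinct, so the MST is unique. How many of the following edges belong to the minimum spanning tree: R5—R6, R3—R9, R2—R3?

0

Kruskal's algorithm — process edges by increasing weight (ties by edge label):
R1—R7 (1): add — endpoints in different components.
R1—R9 (2): add — endpoints in different components.
R1—R3 (6): add — endpoints in different components.
R2—R5 (7): add — endpoints in different components.
R7—R9 (10): skip — R7 and R9 already connected.
R5—R8 (11): add — endpoints in different components.
R4—R8 (15): add — endpoints in different components.
R6—R8 (16): add — endpoints in different components.
R3—R5 (17): add — endpoints in different components.
MST edge set: {R1—R7, R1—R9, R1—R3, R2—R5, R5—R8, R4—R8, R6—R8, R3—R5}.
Of the listed edges, {} are in the MST → 0.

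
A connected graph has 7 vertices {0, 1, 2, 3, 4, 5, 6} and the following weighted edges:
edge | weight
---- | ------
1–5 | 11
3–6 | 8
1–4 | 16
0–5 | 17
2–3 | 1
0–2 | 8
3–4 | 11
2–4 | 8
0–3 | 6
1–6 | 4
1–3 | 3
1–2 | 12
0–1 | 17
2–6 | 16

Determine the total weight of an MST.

Kruskal: consider edges lightest-first.
2–3 (1): add — endpoints in different components.
1–3 (3): add — endpoints in different components.
1–6 (4): add — endpoints in different components.
0–3 (6): add — endpoints in different components.
0–2 (8): skip — 0 and 2 already connected.
2–4 (8): add — endpoints in different components.
3–6 (8): skip — 3 and 6 already connected.
1–5 (11): add — endpoints in different components.
MST edges: 2–3, 1–3, 1–6, 0–3, 2–4, 1–5; total weight 1+3+4+6+8+11 = 33.

33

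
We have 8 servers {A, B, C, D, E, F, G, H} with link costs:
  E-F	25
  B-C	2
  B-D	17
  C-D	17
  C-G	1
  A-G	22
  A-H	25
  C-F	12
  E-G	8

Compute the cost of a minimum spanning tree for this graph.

87

Grow the tree from A using Prim:
Step 1: cheapest edge leaving the tree is A-G (22); add G.
Step 2: cheapest edge leaving the tree is C-G (1); add C.
Step 3: cheapest edge leaving the tree is B-C (2); add B.
Step 4: cheapest edge leaving the tree is E-G (8); add E.
Step 5: cheapest edge leaving the tree is C-F (12); add F.
Step 6: cheapest edge leaving the tree is B-D (17); add D.
Step 7: cheapest edge leaving the tree is A-H (25); add H.
MST edges: A-G, C-G, B-C, E-G, C-F, B-D, A-H; total weight 22+1+2+8+12+17+25 = 87.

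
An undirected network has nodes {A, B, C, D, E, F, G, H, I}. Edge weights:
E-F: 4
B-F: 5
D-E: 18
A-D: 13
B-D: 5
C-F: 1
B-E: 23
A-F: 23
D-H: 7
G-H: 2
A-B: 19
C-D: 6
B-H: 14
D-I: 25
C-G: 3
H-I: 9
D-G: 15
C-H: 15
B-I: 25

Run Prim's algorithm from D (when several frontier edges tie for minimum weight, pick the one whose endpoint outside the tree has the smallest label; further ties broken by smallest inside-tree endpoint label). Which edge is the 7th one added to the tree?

H-I

Grow the tree from D using Prim:
Step 1: cheapest edge leaving the tree is B-D (5); add B.
Step 2: cheapest edge leaving the tree is B-F (5); add F.
Step 3: cheapest edge leaving the tree is C-F (1); add C.
Step 4: cheapest edge leaving the tree is C-G (3); add G.
Step 5: cheapest edge leaving the tree is G-H (2); add H.
Step 6: cheapest edge leaving the tree is E-F (4); add E.
Step 7: cheapest edge leaving the tree is H-I (9); add I.
Step 8: cheapest edge leaving the tree is A-D (13); add A.
The 7th edge added is H-I.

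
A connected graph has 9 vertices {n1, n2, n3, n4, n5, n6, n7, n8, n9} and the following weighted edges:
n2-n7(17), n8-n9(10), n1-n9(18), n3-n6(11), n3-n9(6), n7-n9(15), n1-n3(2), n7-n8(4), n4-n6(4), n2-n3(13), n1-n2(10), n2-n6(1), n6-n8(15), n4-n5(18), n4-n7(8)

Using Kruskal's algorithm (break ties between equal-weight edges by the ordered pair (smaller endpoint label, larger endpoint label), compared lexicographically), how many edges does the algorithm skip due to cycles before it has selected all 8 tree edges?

Kruskal's algorithm — process edges by increasing weight (ties by edge label):
n2-n6 (1): add — endpoints in different components.
n1-n3 (2): add — endpoints in different components.
n4-n6 (4): add — endpoints in different components.
n7-n8 (4): add — endpoints in different components.
n3-n9 (6): add — endpoints in different components.
n4-n7 (8): add — endpoints in different components.
n1-n2 (10): add — endpoints in different components.
n8-n9 (10): skip — n8 and n9 already connected.
n3-n6 (11): skip — n3 and n6 already connected.
n2-n3 (13): skip — n3 and n2 already connected.
n6-n8 (15): skip — n6 and n8 already connected.
n7-n9 (15): skip — n7 and n9 already connected.
n2-n7 (17): skip — n7 and n2 already connected.
n1-n9 (18): skip — n9 and n1 already connected.
n4-n5 (18): add — endpoints in different components.
Edges rejected before the tree was complete: 7.

7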